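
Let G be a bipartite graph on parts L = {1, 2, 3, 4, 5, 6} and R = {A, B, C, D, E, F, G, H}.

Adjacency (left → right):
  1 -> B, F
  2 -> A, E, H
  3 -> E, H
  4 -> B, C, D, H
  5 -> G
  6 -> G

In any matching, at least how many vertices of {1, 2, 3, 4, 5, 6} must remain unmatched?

For example, pair 1–F, 2–H, 3–E, 4–B, 5–G.
The set {5, 6} has only 1 neighbour ({G}), so by Hall's theorem at most 5 of the 6 left vertices can be matched.
That matches 5 of the 6, leaving 1 unmatched; no matching can do better.

1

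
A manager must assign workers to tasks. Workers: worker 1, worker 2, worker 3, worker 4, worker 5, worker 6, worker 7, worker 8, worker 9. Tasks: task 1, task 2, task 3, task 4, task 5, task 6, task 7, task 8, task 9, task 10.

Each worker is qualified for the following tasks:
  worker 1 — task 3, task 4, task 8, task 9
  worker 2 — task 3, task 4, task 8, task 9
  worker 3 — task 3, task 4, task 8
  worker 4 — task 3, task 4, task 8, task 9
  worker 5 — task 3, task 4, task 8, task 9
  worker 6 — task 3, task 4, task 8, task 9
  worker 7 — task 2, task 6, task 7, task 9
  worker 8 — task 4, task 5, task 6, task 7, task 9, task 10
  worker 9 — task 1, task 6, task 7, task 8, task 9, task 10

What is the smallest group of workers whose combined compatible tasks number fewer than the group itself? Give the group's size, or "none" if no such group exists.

Take S = {worker 1, worker 2, worker 3, worker 4, worker 5}. Its neighbourhood is {task 3, task 4, task 8, task 9}, so |N(S)| = 4 < |S| = 5.
Every subset of size less than 5 has at least as many neighbours as members, so 5 is the minimum.

5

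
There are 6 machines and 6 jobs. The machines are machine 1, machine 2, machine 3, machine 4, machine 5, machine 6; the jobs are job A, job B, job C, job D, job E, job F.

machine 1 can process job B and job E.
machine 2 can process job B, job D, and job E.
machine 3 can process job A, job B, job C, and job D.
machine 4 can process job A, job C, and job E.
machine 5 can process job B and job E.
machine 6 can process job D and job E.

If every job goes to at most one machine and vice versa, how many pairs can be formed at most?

For example, pair machine 1–job B, machine 2–job D, machine 3–job A, machine 4–job C, machine 5–job E.
The set {machine 1, machine 2, machine 5, machine 6} has only 3 neighbours ({job B, job D, job E}), so by Hall's theorem at most 5 of the 6 machines can be matched.

5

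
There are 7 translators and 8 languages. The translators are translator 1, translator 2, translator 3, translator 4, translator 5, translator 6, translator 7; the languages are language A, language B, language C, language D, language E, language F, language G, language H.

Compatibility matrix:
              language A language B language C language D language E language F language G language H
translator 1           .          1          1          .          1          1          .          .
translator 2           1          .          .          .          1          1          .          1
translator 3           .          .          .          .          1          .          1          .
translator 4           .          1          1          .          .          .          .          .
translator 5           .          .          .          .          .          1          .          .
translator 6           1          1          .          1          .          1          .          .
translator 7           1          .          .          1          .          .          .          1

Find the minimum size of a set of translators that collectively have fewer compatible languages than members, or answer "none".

A matching saturating every translator exists, for instance translator 1→language E, translator 2→language H, translator 3→language G, translator 4→language C, translator 5→language F, translator 6→language B, translator 7→language A.
By Hall's marriage theorem, this means |N(S)| ≥ |S| for every subset S, so no violating subset exists.

none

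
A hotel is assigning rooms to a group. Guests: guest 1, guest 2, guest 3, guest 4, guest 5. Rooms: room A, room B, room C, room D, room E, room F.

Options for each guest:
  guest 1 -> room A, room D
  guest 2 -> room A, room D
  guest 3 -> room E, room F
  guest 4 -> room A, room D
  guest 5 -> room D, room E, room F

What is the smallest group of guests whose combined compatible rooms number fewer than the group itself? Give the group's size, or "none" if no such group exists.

Take S = {guest 1, guest 2, guest 4}. Its neighbourhood is {room A, room D}, so |N(S)| = 2 < |S| = 3.
Every subset of size less than 3 has at least as many neighbours as members, so 3 is the minimum.

3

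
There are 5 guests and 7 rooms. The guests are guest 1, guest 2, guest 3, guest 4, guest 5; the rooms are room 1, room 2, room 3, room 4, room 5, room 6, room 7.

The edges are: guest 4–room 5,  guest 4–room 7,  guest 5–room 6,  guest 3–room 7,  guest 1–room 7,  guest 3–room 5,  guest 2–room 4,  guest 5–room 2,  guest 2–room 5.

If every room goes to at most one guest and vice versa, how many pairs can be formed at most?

A valid assignment of size 4: guest 1-room 7, guest 2-room 4, guest 3-room 5, guest 5-room 6.
The set {guest 1, guest 3, guest 4} has only 2 neighbours ({room 5, room 7}), so by Hall's theorem at most 4 of the 5 guests can be matched.

4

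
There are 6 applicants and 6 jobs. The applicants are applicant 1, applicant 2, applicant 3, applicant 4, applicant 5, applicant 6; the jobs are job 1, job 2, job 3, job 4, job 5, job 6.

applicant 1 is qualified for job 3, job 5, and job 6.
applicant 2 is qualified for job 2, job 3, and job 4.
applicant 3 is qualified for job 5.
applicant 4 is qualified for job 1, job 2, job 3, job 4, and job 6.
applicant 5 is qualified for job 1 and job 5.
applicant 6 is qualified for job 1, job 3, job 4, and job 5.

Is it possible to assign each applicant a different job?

Yes

One maximum matching: applicant 1–job 6, applicant 2–job 2, applicant 3–job 5, applicant 4–job 4, applicant 5–job 1, applicant 6–job 3.
Every applicant is matched, so this is a perfect matching.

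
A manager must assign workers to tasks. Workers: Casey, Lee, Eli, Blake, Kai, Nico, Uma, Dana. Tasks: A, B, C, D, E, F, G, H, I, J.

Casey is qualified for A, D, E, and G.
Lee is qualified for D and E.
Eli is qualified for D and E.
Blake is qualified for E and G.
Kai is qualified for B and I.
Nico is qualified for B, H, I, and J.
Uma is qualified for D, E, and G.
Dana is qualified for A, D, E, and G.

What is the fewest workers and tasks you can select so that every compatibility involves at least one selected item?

A maximum matching has 6 edges (e.g. Casey–A, Lee–D, Eli–E, Blake–G, Kai–I, Nico–B).
By König's theorem the minimum vertex cover has the same size. One such cover is {Kai, Nico, A, D, E, G}.

6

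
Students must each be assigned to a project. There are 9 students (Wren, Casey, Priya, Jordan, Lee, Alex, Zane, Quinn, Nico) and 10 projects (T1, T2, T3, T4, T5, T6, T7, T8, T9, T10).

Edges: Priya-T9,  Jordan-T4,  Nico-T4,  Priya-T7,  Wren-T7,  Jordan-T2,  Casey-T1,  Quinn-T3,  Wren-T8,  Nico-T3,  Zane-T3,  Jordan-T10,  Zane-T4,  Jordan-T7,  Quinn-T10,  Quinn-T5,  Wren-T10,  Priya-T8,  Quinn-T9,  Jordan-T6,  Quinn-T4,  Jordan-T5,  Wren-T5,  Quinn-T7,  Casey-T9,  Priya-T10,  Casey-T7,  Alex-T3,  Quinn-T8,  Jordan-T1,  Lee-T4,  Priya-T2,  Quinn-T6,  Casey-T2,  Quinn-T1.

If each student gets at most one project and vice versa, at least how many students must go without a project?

2

For example, pair Wren-T5, Casey-T9, Priya-T8, Jordan-T7, Lee-T4, Alex-T3, Quinn-T10.
The set {Lee, Alex, Zane, Nico} has only 2 neighbours ({T3, T4}), so by Hall's theorem at most 7 of the 9 students can be matched.
That matches 7 of the 9, leaving 2 unmatched; no matching can do better.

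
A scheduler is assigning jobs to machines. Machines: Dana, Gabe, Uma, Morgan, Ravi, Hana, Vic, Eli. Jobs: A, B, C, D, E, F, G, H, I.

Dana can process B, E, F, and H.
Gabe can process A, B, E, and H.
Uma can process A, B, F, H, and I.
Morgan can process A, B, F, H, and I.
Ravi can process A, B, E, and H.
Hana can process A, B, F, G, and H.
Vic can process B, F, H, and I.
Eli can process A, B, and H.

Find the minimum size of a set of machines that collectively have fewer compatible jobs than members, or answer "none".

Take S = {Dana, Gabe, Uma, Morgan, Ravi, Vic, Eli}. Its neighbourhood is {A, B, E, F, H, I}, so |N(S)| = 6 < |S| = 7.
Every subset of size less than 7 has at least as many neighbours as members, so 7 is the minimum.

7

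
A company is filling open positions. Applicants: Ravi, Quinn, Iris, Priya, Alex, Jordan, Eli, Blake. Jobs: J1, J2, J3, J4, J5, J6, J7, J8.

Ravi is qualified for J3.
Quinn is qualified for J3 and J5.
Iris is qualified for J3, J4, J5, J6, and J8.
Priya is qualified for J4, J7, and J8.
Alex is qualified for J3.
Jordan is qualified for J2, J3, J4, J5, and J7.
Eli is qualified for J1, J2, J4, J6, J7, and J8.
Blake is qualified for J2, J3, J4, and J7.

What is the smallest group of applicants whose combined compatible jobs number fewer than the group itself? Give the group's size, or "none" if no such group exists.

2

Take S = {Ravi, Alex}. Its neighbourhood is {J3}, so |N(S)| = 1 < |S| = 2.
No single vertex violates Hall's condition since each has at least one neighbour, so 2 is the minimum.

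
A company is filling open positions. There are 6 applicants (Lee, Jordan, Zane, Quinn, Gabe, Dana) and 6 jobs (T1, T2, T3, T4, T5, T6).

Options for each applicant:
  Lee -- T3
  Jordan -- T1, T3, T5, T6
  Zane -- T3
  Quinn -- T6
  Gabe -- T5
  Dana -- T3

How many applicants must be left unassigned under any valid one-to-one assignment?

2

One maximum matching: Lee→T3, Jordan→T1, Quinn→T6, Gabe→T5.
The set {Lee, Zane, Dana} has only 1 neighbour ({T3}), so by Hall's theorem at most 4 of the 6 applicants can be matched.
That matches 4 of the 6, leaving 2 unmatched; no matching can do better.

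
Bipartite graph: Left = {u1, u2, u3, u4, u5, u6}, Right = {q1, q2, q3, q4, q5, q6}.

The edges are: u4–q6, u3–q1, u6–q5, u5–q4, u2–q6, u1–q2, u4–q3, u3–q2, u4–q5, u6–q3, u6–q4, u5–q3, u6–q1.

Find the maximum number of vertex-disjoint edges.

A valid assignment of size 6: u1–q2, u2–q6, u3–q1, u4–q5, u5–q3, u6–q4.
This saturates every left vertex, so 6 is the maximum.

6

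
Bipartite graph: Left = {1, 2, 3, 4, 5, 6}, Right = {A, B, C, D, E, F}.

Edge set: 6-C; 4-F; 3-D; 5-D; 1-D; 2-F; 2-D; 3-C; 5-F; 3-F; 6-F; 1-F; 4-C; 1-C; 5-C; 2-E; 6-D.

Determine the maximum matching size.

4

For example, pair 1→D, 2→E, 3→C, 4→F.
The set {1, 3, 4, 5, 6} has only 3 neighbours ({C, D, F}), so by Hall's theorem at most 4 of the 6 left vertices can be matched.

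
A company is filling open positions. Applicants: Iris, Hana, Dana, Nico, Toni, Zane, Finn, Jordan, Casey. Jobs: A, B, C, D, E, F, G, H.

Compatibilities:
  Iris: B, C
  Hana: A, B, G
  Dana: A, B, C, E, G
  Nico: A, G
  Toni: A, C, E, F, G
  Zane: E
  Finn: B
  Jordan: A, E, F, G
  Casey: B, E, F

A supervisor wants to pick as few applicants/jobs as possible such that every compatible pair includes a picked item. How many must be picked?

A maximum matching has 6 edges (e.g. Iris–C, Hana–B, Dana–G, Nico–A, Toni–F, Zane–E).
By König's theorem the minimum vertex cover has the same size. One such cover is {A, B, C, E, F, G}.

6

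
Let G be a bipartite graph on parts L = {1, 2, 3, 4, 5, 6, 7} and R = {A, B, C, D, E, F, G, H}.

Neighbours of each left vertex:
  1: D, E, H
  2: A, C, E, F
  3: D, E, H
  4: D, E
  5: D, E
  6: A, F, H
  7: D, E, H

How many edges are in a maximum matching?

A valid assignment of size 5: 1→H, 2→C, 3→D, 4→E, 6→F.
The set {1, 3, 4, 5, 7} has only 3 neighbours ({D, E, H}), so by Hall's theorem at most 5 of the 7 left vertices can be matched.

5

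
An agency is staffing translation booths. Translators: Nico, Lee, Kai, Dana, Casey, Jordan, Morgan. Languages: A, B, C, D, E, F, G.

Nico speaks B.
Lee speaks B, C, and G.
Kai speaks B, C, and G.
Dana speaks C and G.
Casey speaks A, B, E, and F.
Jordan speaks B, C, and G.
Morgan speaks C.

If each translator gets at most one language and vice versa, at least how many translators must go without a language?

3

A valid assignment of size 4: Nico→B, Lee→G, Kai→C, Casey→E.
The set {Nico, Lee, Kai, Dana, Jordan, Morgan} has only 3 neighbours ({B, C, G}), so by Hall's theorem at most 4 of the 7 translators can be matched.
That matches 4 of the 7, leaving 3 unmatched; no matching can do better.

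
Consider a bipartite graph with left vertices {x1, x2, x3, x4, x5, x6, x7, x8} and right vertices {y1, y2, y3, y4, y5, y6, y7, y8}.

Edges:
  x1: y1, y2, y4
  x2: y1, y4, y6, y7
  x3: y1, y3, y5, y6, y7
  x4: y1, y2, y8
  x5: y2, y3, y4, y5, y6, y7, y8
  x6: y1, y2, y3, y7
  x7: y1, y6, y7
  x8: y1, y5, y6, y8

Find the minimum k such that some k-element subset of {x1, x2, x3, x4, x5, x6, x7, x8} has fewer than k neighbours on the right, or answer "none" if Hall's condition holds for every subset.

none

A matching saturating every left vertex exists, for instance x1→y4, x2→y7, x3→y3, x4→y8, x5→y5, x6→y2, x7→y6, x8→y1.
By Hall's marriage theorem, this means |N(S)| ≥ |S| for every subset S, so no violating subset exists.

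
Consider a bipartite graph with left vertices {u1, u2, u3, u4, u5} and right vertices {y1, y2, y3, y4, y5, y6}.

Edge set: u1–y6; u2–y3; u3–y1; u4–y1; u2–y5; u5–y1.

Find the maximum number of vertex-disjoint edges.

One maximum matching: u1→y6, u2→y3, u3→y1.
The set {u3, u4, u5} has only 1 neighbour ({y1}), so by Hall's theorem at most 3 of the 5 left vertices can be matched.

3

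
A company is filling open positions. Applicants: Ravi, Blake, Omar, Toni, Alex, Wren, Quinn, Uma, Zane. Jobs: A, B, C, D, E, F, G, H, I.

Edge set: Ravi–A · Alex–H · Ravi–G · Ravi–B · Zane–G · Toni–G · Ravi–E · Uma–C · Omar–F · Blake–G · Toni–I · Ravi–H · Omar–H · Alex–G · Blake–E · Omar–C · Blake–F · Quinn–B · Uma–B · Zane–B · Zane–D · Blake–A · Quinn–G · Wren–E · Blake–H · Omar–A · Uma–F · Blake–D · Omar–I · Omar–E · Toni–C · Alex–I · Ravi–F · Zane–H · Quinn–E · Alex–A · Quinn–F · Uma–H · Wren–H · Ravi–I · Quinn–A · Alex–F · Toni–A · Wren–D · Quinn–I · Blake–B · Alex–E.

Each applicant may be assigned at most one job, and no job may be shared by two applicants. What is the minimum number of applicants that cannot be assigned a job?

0

One maximum matching: Ravi→H, Blake→E, Omar→A, Toni→C, Alex→I, Wren→D, Quinn→G, Uma→F, Zane→B.
This saturates every applicant, so 9 is the maximum.
That matches 9 of the 9, leaving 0 unmatched; no matching can do better.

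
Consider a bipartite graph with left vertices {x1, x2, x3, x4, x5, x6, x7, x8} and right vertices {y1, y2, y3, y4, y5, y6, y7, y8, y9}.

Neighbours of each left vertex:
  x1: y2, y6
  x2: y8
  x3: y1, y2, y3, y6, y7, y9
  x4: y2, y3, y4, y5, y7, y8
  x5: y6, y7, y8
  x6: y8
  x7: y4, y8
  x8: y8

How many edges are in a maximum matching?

6

One maximum matching: x1→y2, x2→y8, x3→y3, x4→y7, x5→y6, x7→y4.
The set {x2, x6, x8} has only 1 neighbour ({y8}), so by Hall's theorem at most 6 of the 8 left vertices can be matched.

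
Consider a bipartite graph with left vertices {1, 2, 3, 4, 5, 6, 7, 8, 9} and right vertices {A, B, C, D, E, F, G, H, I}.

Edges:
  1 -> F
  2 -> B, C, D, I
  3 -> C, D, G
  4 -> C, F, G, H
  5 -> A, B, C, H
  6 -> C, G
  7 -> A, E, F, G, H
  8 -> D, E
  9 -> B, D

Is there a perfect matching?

Yes

One maximum matching: 1–F, 2–I, 3–D, 4–H, 5–C, 6–G, 7–A, 8–E, 9–B.
Every left vertex is matched, so this is a perfect matching.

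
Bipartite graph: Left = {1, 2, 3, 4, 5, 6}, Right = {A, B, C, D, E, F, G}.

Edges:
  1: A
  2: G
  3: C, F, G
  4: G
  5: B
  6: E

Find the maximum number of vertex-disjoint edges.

A valid assignment of size 5: 1-A, 2-G, 3-F, 5-B, 6-E.
The set {2, 4} has only 1 neighbour ({G}), so by Hall's theorem at most 5 of the 6 left vertices can be matched.

5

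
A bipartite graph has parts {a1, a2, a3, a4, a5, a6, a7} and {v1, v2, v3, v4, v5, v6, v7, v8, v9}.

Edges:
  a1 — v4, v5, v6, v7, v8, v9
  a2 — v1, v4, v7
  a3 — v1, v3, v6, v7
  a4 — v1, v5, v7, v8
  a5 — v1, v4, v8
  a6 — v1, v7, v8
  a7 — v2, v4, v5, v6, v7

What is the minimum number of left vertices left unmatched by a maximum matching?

0

For example, pair a1→v5, a2→v1, a3→v6, a4→v8, a5→v4, a6→v7, a7→v2.
All 7 left vertices are matched, so no larger matching exists.
That matches 7 of the 7, leaving 0 unmatched; no matching can do better.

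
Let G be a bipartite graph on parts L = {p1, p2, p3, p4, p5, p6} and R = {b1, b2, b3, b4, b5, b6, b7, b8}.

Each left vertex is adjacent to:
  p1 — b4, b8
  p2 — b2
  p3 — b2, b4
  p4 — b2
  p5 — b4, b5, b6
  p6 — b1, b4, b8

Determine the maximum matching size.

One maximum matching: p1-b8, p2-b2, p3-b4, p5-b5, p6-b1.
The set {p2, p4} has only 1 neighbour ({b2}), so by Hall's theorem at most 5 of the 6 left vertices can be matched.

5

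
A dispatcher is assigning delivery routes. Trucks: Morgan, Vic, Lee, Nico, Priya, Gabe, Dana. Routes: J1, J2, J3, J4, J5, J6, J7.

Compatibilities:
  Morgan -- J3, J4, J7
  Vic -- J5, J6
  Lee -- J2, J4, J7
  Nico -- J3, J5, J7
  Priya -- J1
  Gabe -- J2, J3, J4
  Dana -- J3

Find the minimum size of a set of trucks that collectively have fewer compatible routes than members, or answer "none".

A matching saturating every truck exists, for instance Morgan→J4, Vic→J6, Lee→J7, Nico→J5, Priya→J1, Gabe→J2, Dana→J3.
By Hall's marriage theorem, this means |N(S)| ≥ |S| for every subset S, so no violating subset exists.

none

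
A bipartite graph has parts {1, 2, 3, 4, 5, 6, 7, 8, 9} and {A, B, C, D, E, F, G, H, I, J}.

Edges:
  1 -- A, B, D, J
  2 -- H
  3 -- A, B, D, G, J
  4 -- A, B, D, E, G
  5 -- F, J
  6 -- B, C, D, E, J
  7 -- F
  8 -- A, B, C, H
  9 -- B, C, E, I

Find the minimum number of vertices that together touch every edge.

A maximum matching has 9 edges (e.g. 1–D, 2–H, 3–G, 4–A, 5–J, 6–E, 7–F, 8–C, 9–B).
By König's theorem the minimum vertex cover has the same size. One such cover is {1, 2, 3, 4, 5, 6, 7, 8, 9}.

9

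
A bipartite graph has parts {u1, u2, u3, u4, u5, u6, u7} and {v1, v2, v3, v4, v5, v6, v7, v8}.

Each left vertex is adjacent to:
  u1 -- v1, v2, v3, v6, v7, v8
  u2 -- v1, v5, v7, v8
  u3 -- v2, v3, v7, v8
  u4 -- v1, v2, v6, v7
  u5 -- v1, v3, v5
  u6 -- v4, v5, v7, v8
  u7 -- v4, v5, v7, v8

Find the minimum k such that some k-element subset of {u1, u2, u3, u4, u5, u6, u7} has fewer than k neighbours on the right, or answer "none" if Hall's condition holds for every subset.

A matching saturating every left vertex exists, for instance u1→v3, u2→v5, u3→v2, u4→v6, u5→v1, u6→v8, u7→v7.
By Hall's marriage theorem, this means |N(S)| ≥ |S| for every subset S, so no violating subset exists.

none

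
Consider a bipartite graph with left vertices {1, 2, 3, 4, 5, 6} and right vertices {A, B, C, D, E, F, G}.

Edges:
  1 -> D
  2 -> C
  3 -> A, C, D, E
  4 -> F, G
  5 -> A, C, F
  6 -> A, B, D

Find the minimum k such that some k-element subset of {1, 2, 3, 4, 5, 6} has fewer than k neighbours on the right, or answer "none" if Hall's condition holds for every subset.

A matching saturating every left vertex exists, for instance 1→D, 2→C, 3→E, 4→G, 5→F, 6→B.
By Hall's marriage theorem, this means |N(S)| ≥ |S| for every subset S, so no violating subset exists.

none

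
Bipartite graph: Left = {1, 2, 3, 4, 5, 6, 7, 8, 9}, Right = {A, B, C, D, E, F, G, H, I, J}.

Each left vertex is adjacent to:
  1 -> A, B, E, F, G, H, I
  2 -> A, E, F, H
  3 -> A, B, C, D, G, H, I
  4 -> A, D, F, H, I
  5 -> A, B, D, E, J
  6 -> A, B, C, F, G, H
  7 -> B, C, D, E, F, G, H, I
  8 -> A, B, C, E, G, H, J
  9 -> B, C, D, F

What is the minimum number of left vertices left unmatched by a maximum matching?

0

One maximum matching: 1-I, 2-F, 3-G, 4-D, 5-J, 6-A, 7-H, 8-E, 9-B.
This saturates every left vertex, so 9 is the maximum.
That matches 9 of the 9, leaving 0 unmatched; no matching can do better.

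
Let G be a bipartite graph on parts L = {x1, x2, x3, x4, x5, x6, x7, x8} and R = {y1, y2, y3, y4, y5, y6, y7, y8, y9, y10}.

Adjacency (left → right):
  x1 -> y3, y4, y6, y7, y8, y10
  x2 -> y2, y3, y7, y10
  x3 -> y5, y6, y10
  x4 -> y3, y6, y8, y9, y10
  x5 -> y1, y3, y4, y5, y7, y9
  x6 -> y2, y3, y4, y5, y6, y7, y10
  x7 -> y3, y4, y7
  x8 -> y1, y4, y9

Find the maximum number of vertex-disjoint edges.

8

For example, pair x1→y6, x2→y2, x3→y5, x4→y10, x5→y7, x6→y4, x7→y3, x8→y1.
All 8 left vertices are matched, so no larger matching exists.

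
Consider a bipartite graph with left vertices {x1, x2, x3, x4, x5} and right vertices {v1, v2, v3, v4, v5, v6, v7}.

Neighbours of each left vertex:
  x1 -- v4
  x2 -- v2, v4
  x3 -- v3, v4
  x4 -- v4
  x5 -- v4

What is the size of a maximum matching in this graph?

3

One maximum matching: x1–v4, x2–v2, x3–v3.
The set {x1, x4, x5} has only 1 neighbour ({v4}), so by Hall's theorem at most 3 of the 5 left vertices can be matched.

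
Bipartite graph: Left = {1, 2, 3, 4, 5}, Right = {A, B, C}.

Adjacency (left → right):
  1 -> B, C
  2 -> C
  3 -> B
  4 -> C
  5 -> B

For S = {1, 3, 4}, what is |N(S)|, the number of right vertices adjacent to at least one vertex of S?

The union of neighbours of {1, 3, 4} is {B, C}, which has 2 elements.
Since |N(S)| = 2 < |S| = 3, Hall's condition fails for this subset.

2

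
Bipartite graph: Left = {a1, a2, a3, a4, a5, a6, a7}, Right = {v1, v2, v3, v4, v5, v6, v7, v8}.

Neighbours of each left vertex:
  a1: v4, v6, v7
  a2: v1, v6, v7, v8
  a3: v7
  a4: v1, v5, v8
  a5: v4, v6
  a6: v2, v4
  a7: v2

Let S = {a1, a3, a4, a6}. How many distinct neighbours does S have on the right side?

The union of neighbours of {a1, a3, a4, a6} is {v1, v2, v4, v5, v6, v7, v8}, which has 7 elements.
Since |N(S)| = 7 ≥ |S| = 4, Hall's condition holds for this subset.

7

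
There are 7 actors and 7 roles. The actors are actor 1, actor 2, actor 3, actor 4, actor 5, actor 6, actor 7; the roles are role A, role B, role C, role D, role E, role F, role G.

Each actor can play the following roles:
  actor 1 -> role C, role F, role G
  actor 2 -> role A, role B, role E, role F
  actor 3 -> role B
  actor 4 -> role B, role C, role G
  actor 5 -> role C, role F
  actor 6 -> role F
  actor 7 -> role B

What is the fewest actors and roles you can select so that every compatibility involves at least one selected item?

5

The 5 edges actor 1–role G, actor 2–role E, actor 3–role B, actor 4–role C, actor 5–role F form a matching, so any vertex cover needs at least 5 vertices (one per matched edge).
Conversely {actor 2, role B, role C, role F, role G} meets every edge and has exactly 5 vertices, so 5 is optimal.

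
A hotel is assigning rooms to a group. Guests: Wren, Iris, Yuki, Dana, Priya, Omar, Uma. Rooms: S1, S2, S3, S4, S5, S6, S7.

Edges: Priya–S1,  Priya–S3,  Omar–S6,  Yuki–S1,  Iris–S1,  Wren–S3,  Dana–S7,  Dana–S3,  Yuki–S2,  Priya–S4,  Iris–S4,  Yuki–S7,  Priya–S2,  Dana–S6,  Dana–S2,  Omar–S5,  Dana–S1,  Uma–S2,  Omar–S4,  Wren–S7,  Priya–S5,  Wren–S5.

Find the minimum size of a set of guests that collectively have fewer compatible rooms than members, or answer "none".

none

A matching saturating every guest exists, for instance Wren→S3, Iris→S1, Yuki→S7, Dana→S6, Priya→S4, Omar→S5, Uma→S2.
By Hall's marriage theorem, this means |N(S)| ≥ |S| for every subset S, so no violating subset exists.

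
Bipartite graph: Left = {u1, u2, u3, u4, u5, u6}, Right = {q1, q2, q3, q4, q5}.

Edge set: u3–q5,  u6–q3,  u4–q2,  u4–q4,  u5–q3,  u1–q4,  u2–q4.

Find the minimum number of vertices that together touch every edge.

4

{u3, u4, q3, q4} is a vertex cover of size 4: every edge has an endpoint in this set.
No smaller cover exists because u1–q4, u3–q5, u4–q2, u5–q3 is a matching of size 4, and a cover must include an endpoint of each of these disjoint edges (König's theorem).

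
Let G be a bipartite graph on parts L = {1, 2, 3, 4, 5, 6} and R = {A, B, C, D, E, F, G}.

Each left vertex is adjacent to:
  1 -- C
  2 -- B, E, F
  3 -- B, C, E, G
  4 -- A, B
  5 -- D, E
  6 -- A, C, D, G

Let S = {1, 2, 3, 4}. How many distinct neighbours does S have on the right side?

6

The union of neighbours of {1, 2, 3, 4} is {A, B, C, E, F, G}, which has 6 elements.
Since |N(S)| = 6 ≥ |S| = 4, Hall's condition holds for this subset.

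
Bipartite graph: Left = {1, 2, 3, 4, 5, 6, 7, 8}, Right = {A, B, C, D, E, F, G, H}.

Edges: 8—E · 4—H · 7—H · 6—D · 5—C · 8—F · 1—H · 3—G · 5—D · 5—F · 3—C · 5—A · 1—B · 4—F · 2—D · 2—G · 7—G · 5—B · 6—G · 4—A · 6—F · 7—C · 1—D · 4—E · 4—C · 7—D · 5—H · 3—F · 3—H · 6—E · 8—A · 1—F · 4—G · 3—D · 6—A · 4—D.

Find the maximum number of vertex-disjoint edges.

A valid assignment of size 8: 1-B, 2-D, 3-F, 4-G, 5-H, 6-A, 7-C, 8-E.
All 8 left vertices are matched, so no larger matching exists.

8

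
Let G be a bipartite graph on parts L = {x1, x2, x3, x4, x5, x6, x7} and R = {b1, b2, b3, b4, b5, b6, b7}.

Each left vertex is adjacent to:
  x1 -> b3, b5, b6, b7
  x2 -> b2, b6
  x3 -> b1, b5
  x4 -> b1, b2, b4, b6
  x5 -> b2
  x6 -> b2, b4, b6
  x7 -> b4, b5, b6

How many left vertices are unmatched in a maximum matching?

A valid assignment of size 6: x1–b3, x2–b6, x3–b5, x4–b1, x5–b2, x6–b4.
The set {x2, x3, x4, x5, x6, x7} has only 5 neighbours ({b1, b2, b4, b5, b6}), so by Hall's theorem at most 6 of the 7 left vertices can be matched.
That matches 6 of the 7, leaving 1 unmatched; no matching can do better.

1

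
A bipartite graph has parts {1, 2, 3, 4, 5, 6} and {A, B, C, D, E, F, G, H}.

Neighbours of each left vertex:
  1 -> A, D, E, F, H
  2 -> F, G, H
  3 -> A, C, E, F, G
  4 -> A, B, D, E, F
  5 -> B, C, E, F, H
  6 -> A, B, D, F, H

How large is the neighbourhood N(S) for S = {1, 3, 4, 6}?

8

The union of neighbours of {1, 3, 4, 6} is {A, B, C, D, E, F, G, H}, which has 8 elements.
Since |N(S)| = 8 ≥ |S| = 4, Hall's condition holds for this subset.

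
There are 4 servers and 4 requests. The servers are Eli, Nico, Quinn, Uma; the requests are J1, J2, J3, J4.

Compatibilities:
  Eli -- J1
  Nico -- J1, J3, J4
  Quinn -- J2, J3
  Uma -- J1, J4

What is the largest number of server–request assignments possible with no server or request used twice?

A valid assignment of size 4: Eli-J1, Nico-J3, Quinn-J2, Uma-J4.
This saturates every server, so 4 is the maximum.

4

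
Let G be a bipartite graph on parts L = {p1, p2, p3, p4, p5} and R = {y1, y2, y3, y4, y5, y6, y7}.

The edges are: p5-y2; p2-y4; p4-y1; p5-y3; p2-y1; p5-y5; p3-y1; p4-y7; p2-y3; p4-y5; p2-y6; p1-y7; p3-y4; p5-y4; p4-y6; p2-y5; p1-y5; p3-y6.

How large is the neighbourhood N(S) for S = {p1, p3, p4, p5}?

The union of neighbours of {p1, p3, p4, p5} is {y1, y2, y3, y4, y5, y6, y7}, which has 7 elements.
Since |N(S)| = 7 ≥ |S| = 4, Hall's condition holds for this subset.

7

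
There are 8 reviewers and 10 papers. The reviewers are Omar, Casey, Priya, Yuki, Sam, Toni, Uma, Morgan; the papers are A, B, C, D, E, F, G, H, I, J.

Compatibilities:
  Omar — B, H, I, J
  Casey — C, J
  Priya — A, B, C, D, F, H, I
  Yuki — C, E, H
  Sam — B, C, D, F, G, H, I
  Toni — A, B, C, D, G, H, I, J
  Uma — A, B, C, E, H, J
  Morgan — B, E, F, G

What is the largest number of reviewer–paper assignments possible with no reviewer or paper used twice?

One maximum matching: Omar→J, Casey→C, Priya→H, Yuki→E, Sam→G, Toni→D, Uma→A, Morgan→B.
This saturates every reviewer, so 8 is the maximum.

8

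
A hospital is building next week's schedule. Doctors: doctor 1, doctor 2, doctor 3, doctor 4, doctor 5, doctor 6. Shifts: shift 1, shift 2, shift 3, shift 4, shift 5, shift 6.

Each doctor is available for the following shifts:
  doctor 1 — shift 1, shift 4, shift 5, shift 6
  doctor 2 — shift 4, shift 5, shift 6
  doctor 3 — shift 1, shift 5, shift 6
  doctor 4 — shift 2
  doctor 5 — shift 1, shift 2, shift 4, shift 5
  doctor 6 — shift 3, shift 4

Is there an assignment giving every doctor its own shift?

For example, pair doctor 1-shift 4, doctor 2-shift 6, doctor 3-shift 1, doctor 4-shift 2, doctor 5-shift 5, doctor 6-shift 3.
All 6 doctors are covered.

Yes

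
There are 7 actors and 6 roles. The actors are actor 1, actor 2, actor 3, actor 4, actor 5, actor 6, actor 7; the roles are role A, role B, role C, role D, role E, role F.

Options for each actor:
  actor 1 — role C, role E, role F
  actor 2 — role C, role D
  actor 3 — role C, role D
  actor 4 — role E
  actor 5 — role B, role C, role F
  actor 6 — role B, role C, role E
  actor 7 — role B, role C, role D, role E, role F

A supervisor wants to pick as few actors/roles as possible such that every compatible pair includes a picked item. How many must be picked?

5

A maximum matching has 5 edges (e.g. actor 1–role F, actor 2–role C, actor 3–role D, actor 4–role E, actor 5–role B).
By König's theorem the minimum vertex cover has the same size. One such cover is {role B, role C, role D, role E, role F}.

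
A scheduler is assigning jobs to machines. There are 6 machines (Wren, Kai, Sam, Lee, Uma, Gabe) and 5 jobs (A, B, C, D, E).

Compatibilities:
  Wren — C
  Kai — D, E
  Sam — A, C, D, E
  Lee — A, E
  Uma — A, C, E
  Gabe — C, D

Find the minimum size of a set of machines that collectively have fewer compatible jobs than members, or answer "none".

Take S = {Wren, Kai, Sam, Lee, Uma}. Its neighbourhood is {A, C, D, E}, so |N(S)| = 4 < |S| = 5.
Every subset of size less than 5 has at least as many neighbours as members, so 5 is the minimum.

5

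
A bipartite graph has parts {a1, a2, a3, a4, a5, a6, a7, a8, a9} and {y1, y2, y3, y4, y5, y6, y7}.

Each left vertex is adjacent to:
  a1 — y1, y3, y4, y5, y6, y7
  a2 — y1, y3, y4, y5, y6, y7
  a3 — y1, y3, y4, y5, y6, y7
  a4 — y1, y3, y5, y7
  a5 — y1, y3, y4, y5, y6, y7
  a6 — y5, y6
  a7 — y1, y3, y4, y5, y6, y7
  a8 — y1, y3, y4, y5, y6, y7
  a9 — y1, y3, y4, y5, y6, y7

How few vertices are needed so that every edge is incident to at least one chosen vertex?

6

A maximum matching has 6 edges (e.g. a1–y3, a2–y4, a3–y1, a4–y5, a5–y7, a6–y6).
By König's theorem the minimum vertex cover has the same size. One such cover is {y1, y3, y4, y5, y6, y7}.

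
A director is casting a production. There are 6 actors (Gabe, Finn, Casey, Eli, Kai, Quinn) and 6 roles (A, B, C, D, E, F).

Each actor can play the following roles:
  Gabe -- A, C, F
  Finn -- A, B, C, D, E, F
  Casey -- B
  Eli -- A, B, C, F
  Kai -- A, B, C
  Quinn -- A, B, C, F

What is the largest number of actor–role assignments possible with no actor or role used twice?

A valid assignment of size 5: Gabe–F, Finn–E, Casey–B, Eli–A, Kai–C.
The set {Gabe, Casey, Eli, Kai, Quinn} has only 4 neighbours ({A, B, C, F}), so by Hall's theorem at most 5 of the 6 actors can be matched.

5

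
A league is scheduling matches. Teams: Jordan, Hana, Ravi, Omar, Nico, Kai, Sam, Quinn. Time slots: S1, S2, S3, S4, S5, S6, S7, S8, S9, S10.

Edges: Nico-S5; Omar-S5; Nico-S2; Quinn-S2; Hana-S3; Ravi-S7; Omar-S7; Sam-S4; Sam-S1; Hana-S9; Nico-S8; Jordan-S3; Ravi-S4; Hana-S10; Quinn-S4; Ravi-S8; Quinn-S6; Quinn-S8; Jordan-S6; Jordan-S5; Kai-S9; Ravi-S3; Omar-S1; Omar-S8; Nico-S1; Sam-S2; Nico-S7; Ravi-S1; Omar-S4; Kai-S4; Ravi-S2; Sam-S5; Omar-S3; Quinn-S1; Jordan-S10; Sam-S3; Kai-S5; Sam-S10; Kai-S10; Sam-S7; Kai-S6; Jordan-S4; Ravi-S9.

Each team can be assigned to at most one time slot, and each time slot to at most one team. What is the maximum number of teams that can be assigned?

8

For example, pair Jordan-S10, Hana-S9, Ravi-S3, Omar-S4, Nico-S1, Kai-S6, Sam-S7, Quinn-S2.
All 8 teams are matched, so no larger matching exists.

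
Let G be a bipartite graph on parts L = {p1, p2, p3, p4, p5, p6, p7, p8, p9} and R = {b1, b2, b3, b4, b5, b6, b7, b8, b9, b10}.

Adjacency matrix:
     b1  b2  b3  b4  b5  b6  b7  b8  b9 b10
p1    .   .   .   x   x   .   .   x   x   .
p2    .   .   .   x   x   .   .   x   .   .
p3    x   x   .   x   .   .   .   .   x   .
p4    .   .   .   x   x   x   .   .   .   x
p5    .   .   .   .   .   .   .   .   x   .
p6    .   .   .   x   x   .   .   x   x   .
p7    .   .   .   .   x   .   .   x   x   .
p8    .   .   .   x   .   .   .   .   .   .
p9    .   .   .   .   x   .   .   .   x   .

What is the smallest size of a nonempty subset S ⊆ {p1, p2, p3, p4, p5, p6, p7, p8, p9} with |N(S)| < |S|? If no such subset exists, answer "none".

Take S = {p1, p2, p5, p6, p7}. Its neighbourhood is {b4, b5, b8, b9}, so |N(S)| = 4 < |S| = 5.
Every subset of size less than 5 has at least as many neighbours as members, so 5 is the minimum.

5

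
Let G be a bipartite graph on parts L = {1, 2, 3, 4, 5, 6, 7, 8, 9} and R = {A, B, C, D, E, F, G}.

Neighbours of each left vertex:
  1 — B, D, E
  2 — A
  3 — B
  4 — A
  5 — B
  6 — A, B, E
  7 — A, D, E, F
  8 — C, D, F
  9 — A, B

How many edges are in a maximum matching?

One maximum matching: 1→D, 2→A, 3→B, 6→E, 7→F, 8→C.
The set {2, 3, 4, 5, 9} has only 2 neighbours ({A, B}), so by Hall's theorem at most 6 of the 9 left vertices can be matched.

6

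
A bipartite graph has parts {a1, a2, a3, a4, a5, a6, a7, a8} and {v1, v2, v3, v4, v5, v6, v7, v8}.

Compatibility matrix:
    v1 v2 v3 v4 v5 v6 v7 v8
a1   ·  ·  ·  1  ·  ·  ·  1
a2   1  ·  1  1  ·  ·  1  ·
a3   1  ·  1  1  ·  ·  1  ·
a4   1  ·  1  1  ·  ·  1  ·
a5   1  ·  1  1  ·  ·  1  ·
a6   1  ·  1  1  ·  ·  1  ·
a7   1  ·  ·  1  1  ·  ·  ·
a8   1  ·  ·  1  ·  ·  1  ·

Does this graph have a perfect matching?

No

The set {a2, a3, a4, a5, a6, a8} has only 4 neighbours ({v1, v3, v4, v7}), so by Hall's theorem at most 6 of the 8 left vertices can be matched.
Hence no matching covers every left vertex.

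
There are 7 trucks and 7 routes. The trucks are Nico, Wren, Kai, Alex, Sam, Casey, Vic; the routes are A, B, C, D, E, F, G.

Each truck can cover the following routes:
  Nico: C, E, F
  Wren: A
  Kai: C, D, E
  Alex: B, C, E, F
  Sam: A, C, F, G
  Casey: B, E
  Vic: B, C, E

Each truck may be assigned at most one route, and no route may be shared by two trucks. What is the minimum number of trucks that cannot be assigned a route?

For example, pair Nico–F, Wren–A, Kai–D, Alex–C, Sam–G, Casey–E, Vic–B.
All 7 trucks are matched, so no larger matching exists.
That matches 7 of the 7, leaving 0 unmatched; no matching can do better.

0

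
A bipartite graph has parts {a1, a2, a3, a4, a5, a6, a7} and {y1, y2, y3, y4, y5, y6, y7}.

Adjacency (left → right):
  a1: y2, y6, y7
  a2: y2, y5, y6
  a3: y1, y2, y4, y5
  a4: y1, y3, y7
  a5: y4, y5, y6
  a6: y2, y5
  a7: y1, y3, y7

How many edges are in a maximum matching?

7

For example, pair a1→y7, a2→y6, a3→y2, a4→y1, a5→y4, a6→y5, a7→y3.
All 7 left vertices are matched, so no larger matching exists.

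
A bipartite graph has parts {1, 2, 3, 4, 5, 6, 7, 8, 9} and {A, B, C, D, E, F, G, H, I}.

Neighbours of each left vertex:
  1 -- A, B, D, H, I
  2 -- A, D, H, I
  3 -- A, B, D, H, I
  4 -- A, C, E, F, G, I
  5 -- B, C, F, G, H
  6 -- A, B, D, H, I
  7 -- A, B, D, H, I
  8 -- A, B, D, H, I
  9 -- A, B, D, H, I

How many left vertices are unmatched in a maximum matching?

2

A valid assignment of size 7: 1–D, 2–I, 3–B, 4–E, 5–G, 6–H, 7–A.
The set {1, 2, 3, 6, 7, 8, 9} has only 5 neighbours ({A, B, D, H, I}), so by Hall's theorem at most 7 of the 9 left vertices can be matched.
That matches 7 of the 9, leaving 2 unmatched; no matching can do better.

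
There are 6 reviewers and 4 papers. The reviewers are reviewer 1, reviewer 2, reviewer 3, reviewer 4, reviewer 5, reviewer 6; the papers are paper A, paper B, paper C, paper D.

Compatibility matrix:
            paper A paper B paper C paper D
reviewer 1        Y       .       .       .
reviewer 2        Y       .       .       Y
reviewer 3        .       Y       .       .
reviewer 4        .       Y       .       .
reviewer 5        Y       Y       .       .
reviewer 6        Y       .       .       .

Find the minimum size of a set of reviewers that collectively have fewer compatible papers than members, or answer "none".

2

Take S = {reviewer 1, reviewer 6}. Its neighbourhood is {paper A}, so |N(S)| = 1 < |S| = 2.
No single vertex violates Hall's condition since each has at least one neighbour, so 2 is the minimum.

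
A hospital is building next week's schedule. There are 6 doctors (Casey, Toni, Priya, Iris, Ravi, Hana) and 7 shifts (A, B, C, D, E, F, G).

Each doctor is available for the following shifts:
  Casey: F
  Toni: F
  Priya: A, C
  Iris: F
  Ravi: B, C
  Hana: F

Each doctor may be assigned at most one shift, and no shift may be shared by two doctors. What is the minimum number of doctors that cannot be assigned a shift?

A valid assignment of size 3: Casey-F, Priya-C, Ravi-B.
The set {Casey, Toni, Iris, Hana} has only 1 neighbour ({F}), so by Hall's theorem at most 3 of the 6 doctors can be matched.
That matches 3 of the 6, leaving 3 unmatched; no matching can do better.

3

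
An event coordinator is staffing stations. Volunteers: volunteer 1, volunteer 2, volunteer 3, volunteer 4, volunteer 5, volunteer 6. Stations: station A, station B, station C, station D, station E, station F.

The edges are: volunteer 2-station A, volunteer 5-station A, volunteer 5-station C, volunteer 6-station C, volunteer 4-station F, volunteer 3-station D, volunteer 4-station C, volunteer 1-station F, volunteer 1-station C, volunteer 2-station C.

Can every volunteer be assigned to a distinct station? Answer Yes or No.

No

The set {volunteer 1, volunteer 2, volunteer 4, volunteer 5, volunteer 6} has only 3 neighbours ({station A, station C, station F}), so by Hall's theorem at most 4 of the 6 volunteers can be matched.
Hence no matching covers every volunteer.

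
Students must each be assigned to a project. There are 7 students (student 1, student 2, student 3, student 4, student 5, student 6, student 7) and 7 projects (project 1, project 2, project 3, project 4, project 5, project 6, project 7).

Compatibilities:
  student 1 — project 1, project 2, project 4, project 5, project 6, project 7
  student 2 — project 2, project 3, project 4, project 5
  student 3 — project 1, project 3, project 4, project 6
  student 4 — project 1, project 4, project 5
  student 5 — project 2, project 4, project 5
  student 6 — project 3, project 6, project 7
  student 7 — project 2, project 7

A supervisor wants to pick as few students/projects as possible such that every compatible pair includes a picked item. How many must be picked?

7

The 7 edges student 1–project 2, student 2–project 3, student 3–project 1, student 4–project 5, student 5–project 4, student 6–project 6, student 7–project 7 form a matching, so any vertex cover needs at least 7 vertices (one per matched edge).
Conversely {student 1, student 2, student 3, student 4, student 5, student 6, student 7} meets every edge and has exactly 7 vertices, so 7 is optimal.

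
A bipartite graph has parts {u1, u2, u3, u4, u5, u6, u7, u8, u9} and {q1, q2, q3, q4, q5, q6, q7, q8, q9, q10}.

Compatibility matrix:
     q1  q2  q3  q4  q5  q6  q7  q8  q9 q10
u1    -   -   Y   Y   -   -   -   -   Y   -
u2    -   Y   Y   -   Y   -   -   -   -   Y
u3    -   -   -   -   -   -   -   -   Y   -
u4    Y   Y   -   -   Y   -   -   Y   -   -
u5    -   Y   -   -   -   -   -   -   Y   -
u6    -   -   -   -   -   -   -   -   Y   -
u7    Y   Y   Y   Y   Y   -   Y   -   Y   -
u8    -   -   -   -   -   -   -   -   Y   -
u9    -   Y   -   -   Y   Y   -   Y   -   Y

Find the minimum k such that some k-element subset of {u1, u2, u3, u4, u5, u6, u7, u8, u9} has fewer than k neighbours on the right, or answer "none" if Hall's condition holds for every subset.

Take S = {u3, u6}. Its neighbourhood is {q9}, so |N(S)| = 1 < |S| = 2.
No single vertex violates Hall's condition since each has at least one neighbour, so 2 is the minimum.

2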